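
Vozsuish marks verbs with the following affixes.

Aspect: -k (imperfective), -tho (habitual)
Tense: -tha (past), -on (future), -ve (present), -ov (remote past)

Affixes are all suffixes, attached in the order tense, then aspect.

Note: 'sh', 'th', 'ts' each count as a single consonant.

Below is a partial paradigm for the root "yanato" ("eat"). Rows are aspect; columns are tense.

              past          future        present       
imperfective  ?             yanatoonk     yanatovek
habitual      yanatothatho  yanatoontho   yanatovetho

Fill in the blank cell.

yanatothak

Attach tense past -tha → yanatotha.
Attach aspect imperfective -k → yanatothak.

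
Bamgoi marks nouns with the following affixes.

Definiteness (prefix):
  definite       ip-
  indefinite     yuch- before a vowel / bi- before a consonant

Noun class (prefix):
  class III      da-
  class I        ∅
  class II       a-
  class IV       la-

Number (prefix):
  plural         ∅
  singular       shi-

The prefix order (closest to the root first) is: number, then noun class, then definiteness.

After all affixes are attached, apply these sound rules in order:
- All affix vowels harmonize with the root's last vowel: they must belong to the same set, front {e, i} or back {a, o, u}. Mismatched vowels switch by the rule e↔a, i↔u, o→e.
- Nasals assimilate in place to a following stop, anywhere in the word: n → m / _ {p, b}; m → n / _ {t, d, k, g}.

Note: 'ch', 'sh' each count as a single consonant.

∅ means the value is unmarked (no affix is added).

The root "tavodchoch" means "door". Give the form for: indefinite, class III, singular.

Attach number singular shi- → shitavodchoch.
Attach noun class class III da- → dashitavodchoch.
Attach definiteness indefinite bi- (before consonant 'd') → bidashitavodchoch.
Apply vowel harmony: bidashitavodchoch → budashutavodchoch.
Nasal assimilation: no change.

budashutavodchoch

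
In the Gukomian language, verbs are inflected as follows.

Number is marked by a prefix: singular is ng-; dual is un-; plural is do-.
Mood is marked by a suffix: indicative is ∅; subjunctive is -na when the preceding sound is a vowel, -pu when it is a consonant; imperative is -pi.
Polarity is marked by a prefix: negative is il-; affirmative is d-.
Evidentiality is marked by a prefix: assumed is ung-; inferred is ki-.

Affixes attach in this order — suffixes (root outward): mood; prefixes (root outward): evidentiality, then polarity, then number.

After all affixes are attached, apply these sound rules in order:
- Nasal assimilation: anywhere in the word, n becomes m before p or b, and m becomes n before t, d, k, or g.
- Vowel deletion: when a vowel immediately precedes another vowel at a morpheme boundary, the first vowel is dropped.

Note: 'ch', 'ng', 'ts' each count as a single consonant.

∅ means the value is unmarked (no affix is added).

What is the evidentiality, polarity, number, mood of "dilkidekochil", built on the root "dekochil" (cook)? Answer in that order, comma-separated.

Segment: do-il-ki-dekochil.
evidentiality: ki- → inferred.
polarity: il- → negative.
number: do- → plural.
mood: ∅ → indicative.

inferred, negative, plural, indicative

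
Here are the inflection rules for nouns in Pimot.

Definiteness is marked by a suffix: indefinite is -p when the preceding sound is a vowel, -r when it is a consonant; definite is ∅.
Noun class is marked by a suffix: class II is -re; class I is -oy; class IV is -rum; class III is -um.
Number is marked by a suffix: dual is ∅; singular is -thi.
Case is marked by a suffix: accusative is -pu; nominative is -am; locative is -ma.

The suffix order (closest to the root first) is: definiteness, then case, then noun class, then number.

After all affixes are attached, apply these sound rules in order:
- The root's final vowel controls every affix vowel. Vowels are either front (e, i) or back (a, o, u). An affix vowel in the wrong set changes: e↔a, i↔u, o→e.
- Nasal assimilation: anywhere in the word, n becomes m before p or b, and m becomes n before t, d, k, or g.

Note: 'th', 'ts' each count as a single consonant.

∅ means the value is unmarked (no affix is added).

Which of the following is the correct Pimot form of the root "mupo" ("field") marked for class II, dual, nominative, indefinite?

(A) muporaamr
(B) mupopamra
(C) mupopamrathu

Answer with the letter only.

Attach definiteness indefinite -p (after vowel 'o') → mupop.
Attach case nominative -am → mupopam.
Attach noun class class II -re → mupopamre.
number = dual: zero marking, form stays mupopamre.
Apply vowel harmony: mupopamre → mupopamra.
Nasal assimilation: no change.
So the correct form is mupopamra, option (B).
(A) muporaamr is wrong: it has the affixes in the wrong order.
(C) mupopamrathu is wrong: it uses singular instead of dual for number.

B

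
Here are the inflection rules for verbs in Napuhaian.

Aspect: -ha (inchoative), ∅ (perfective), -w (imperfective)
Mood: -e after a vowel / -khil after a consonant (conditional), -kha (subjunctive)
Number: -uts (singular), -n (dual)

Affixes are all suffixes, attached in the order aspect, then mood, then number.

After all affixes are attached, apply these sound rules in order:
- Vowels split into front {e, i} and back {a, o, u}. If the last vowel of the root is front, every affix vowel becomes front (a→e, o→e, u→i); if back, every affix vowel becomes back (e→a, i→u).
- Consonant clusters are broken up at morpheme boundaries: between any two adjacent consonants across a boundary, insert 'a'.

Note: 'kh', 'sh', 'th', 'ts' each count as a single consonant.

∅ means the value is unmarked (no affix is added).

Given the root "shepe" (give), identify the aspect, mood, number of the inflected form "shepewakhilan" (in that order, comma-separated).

imperfective, conditional, dual

Segment: shepe-w-khil-n.
aspect: -w → imperfective.
mood: -e/khil → conditional.
number: -n → dual.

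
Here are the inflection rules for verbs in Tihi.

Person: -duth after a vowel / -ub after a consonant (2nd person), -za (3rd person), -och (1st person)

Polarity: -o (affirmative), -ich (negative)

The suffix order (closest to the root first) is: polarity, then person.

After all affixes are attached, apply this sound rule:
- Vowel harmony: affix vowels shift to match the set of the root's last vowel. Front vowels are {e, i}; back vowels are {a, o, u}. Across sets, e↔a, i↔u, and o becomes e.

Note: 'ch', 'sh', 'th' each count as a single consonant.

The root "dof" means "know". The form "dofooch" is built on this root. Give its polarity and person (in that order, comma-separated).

affirmative, 1st person

Segment: dof-o-och.
polarity: -o → affirmative.
person: -och → 1st person.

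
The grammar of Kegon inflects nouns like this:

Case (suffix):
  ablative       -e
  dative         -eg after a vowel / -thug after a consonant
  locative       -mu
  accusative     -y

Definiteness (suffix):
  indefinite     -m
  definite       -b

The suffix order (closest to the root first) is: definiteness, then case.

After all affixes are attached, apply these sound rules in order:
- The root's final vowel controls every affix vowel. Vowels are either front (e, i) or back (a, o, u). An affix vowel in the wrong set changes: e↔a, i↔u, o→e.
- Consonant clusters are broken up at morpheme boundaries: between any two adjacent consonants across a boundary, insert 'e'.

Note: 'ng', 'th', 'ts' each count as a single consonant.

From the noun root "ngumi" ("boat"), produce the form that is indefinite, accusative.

ngumimey

Attach definiteness indefinite -m → ngumim.
Attach case accusative -y → ngumimy.
Vowel harmony: no change.
Apply epenthesis: ngumimy → ngumimey.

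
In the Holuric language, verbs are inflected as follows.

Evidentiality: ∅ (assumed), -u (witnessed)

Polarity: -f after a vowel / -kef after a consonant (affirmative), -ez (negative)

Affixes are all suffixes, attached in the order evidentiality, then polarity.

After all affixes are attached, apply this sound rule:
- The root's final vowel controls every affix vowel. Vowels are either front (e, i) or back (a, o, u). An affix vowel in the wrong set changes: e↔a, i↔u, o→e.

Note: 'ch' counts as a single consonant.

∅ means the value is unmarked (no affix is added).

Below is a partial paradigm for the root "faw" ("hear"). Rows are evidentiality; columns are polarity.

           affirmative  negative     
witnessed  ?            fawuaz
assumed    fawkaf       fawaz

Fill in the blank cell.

Attach evidentiality witnessed -u → fawu.
Attach polarity affirmative -f (after vowel 'u') → fawuf.
Vowel harmony: no change.

fawuf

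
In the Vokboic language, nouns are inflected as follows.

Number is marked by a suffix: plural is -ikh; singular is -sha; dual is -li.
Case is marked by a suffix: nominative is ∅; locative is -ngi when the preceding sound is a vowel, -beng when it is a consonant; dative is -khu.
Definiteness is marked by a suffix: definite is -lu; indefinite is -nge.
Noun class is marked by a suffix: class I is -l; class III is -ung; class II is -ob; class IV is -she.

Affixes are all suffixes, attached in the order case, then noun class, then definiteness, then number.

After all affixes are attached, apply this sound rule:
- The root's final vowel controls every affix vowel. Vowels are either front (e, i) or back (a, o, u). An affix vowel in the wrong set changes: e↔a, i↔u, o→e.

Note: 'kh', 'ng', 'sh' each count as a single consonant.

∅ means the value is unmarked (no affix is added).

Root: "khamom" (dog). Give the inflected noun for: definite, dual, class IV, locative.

khamombangshalulu

Attach case locative -beng (after consonant 'm') → khamombeng.
Attach noun class class IV -she → khamombengshe.
Attach definiteness definite -lu → khamombengshelu.
Attach number dual -li → khamombengsheluli.
Apply vowel harmony: khamombengsheluli → khamombangshalulu.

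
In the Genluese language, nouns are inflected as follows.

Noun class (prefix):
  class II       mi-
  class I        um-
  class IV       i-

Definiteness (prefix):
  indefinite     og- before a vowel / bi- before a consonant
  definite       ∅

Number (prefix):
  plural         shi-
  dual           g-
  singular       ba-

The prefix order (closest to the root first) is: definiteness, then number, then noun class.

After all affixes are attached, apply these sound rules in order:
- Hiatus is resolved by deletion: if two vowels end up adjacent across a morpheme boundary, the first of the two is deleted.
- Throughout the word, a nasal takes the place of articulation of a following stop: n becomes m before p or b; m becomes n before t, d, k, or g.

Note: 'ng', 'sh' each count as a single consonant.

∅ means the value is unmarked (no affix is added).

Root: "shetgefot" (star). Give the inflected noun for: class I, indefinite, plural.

umshibishetgefot

Attach definiteness indefinite bi- (before consonant 'sh') → bishetgefot.
Attach number plural shi- → shibishetgefot.
Attach noun class class I um- → umshibishetgefot.
Vowel deletion: no change.
Nasal assimilation: no change.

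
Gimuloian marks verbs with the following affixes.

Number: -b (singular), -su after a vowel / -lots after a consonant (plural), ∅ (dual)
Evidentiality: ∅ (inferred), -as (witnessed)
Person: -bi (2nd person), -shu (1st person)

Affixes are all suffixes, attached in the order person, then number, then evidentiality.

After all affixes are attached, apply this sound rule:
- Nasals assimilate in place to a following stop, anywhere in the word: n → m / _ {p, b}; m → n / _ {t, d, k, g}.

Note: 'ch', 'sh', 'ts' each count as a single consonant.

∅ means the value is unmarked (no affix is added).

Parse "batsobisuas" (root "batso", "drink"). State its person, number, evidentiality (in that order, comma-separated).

2nd person, plural, witnessed

Segment: batso-bi-su-as.
person: -bi → 2nd person.
number: -su/lots → plural.
evidentiality: -as → witnessed.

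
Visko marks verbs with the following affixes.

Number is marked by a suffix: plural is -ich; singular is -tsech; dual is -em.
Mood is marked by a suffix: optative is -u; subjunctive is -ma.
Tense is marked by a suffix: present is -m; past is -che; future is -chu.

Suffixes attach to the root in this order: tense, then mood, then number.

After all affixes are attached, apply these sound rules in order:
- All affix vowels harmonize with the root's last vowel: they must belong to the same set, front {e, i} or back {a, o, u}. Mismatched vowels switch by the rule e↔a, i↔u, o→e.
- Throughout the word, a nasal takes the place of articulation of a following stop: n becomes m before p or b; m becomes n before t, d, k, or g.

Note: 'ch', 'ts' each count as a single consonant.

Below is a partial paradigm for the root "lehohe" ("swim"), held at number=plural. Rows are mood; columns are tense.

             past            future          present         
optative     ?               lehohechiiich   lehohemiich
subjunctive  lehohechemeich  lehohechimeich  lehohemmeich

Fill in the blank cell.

Attach tense past -che → lehoheche.
Attach mood optative -u → lehohecheu.
Attach number plural -ich → lehohecheuich.
Apply vowel harmony: lehohecheuich → lehohecheiich.
Nasal assimilation: no change.

lehohecheiich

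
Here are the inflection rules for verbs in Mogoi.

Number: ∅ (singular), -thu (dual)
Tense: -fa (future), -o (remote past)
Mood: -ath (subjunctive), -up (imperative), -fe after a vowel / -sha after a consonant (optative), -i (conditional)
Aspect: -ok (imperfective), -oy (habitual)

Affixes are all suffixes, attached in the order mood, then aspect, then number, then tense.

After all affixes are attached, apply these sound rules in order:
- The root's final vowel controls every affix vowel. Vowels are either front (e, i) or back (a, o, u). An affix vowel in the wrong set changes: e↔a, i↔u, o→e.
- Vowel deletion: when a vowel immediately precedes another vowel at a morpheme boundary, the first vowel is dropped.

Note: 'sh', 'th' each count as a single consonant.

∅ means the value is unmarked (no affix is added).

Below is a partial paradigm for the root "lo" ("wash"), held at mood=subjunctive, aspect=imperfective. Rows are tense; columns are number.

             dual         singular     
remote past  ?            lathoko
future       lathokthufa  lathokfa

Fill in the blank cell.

lathoktho

Attach mood subjunctive -ath → loath.
Attach aspect imperfective -ok → loathok.
Attach number dual -thu → loathokthu.
Attach tense remote past -o → loathokthuo.
Vowel harmony: no change.
Apply vowel deletion: loathokthuo → lathoktho.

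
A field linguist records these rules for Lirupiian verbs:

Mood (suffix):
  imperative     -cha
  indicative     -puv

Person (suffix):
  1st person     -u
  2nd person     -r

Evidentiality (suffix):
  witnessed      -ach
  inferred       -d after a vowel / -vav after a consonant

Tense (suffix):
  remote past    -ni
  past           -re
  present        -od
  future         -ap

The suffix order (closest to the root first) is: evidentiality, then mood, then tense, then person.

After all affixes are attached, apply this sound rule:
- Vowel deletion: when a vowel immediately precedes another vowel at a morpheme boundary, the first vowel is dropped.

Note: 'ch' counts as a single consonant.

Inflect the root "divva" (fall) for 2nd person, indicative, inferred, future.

divvadpuvapr

Attach evidentiality inferred -d (after vowel 'a') → divvad.
Attach mood indicative -puv → divvadpuv.
Attach tense future -ap → divvadpuvap.
Attach person 2nd person -r → divvadpuvapr.
Vowel deletion: no change.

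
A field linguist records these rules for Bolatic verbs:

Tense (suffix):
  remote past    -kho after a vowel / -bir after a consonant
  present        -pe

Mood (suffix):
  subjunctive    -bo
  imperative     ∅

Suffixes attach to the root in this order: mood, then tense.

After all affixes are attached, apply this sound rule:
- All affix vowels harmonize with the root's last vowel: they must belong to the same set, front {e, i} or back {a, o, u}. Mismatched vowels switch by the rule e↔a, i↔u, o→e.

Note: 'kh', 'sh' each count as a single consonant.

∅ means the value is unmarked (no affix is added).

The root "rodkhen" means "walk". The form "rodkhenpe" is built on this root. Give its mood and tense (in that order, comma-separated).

Segment: rodkhen-pe.
mood: ∅ → imperative.
tense: -pe → present.

imperative, present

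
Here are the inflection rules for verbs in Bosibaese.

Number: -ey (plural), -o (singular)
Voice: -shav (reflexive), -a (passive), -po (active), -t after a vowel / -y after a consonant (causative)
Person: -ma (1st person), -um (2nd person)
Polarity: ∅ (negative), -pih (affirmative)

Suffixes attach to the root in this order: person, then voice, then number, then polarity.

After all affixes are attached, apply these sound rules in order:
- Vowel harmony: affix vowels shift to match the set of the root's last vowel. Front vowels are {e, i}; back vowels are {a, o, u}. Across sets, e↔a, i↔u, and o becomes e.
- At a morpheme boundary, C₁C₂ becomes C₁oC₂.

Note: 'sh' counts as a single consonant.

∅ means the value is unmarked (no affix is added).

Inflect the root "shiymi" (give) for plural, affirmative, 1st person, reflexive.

shiymimesheveyopih

Attach person 1st person -ma → shiymima.
Attach voice reflexive -shav → shiymimashav.
Attach number plural -ey → shiymimashavey.
Attach polarity affirmative -pih → shiymimashaveypih.
Apply vowel harmony: shiymimashaveypih → shiymimesheveypih.
Apply epenthesis: shiymimesheveypih → shiymimesheveyopih.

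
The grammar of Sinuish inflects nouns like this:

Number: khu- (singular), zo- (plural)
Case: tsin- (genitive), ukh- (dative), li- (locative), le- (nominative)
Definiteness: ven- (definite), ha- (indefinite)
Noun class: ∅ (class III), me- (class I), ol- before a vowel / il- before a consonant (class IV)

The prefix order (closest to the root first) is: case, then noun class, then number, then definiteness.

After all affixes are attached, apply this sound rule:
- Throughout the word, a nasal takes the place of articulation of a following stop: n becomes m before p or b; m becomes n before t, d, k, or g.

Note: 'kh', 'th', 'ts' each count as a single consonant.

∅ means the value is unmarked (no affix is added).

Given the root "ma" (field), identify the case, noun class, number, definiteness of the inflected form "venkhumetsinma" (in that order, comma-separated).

genitive, class I, singular, definite

Segment: ven-khu-me-tsin-ma.
case: tsin- → genitive.
noun class: me- → class I.
number: khu- → singular.
definiteness: ven- → definite.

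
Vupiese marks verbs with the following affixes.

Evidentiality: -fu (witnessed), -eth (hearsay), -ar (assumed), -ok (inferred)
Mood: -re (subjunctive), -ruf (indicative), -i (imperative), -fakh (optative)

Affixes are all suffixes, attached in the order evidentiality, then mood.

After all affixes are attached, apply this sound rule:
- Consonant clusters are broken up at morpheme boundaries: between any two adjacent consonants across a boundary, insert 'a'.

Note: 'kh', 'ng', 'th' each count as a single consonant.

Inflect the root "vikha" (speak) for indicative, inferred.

Attach evidentiality inferred -ok → vikhaok.
Attach mood indicative -ruf → vikhaokruf.
Apply epenthesis: vikhaokruf → vikhaokaruf.

vikhaokaruf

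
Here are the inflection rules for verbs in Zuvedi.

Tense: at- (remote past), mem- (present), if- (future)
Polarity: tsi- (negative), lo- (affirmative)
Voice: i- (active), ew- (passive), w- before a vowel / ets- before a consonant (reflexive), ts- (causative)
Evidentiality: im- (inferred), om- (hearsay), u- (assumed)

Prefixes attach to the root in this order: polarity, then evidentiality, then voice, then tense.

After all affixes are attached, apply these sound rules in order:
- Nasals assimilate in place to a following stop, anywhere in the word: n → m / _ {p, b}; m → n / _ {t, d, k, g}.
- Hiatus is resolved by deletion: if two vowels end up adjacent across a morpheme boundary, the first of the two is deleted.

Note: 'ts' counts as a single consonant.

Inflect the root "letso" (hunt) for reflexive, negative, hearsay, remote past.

atwomtsiletso

Attach polarity negative tsi- → tsiletso.
Attach evidentiality hearsay om- → omtsiletso.
Attach voice reflexive w- (before vowel 'o') → womtsiletso.
Attach tense remote past at- → atwomtsiletso.
Nasal assimilation: no change.
Vowel deletion: no change.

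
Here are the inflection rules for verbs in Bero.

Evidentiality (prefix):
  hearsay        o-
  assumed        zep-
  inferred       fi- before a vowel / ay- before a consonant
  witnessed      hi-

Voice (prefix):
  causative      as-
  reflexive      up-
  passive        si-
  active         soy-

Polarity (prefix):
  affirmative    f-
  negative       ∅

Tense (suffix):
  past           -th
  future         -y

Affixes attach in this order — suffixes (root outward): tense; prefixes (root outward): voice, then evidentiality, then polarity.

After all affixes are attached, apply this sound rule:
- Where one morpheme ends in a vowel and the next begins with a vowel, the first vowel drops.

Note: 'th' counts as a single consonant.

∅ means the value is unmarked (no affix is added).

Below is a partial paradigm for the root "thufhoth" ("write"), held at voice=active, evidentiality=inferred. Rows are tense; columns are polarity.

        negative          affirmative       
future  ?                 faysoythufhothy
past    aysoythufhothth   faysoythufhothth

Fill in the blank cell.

aysoythufhothy

Attach voice active soy- → soythufhoth.
Attach evidentiality inferred ay- (before consonant 's') → aysoythufhoth.
polarity = negative: zero marking, form stays aysoythufhoth.
Attach tense future -y → aysoythufhothy.
Vowel deletion: no change.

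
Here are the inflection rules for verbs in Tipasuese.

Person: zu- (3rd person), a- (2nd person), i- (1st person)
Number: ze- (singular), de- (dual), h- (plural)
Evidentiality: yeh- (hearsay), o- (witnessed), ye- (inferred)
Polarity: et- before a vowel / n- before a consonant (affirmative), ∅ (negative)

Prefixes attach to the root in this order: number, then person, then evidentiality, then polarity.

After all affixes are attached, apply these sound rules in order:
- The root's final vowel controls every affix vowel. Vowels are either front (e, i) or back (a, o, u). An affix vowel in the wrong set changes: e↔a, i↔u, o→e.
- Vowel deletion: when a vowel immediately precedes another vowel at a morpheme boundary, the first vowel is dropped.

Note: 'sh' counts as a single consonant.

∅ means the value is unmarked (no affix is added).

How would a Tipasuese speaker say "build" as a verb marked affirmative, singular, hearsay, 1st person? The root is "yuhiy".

Attach number singular ze- → zeyuhiy.
Attach person 1st person i- → izeyuhiy.
Attach evidentiality hearsay yeh- → yehizeyuhiy.
Attach polarity affirmative n- (before consonant 'y') → nyehizeyuhiy.
Vowel harmony: no change.
Vowel deletion: no change.

nyehizeyuhiy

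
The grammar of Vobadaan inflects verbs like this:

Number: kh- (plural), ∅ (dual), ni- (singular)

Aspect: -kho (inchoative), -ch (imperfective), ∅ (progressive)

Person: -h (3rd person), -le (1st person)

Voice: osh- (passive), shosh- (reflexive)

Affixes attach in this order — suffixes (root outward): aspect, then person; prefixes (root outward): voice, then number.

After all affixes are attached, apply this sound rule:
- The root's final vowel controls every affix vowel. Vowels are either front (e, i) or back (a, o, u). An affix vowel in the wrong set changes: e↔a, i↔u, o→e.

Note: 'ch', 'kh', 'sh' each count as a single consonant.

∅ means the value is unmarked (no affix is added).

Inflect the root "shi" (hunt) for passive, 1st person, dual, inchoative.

eshshikhele

Attach aspect inchoative -kho → shikho.
Attach person 1st person -le → shikhole.
Attach voice passive osh- → oshshikhole.
number = dual: zero marking, form stays oshshikhole.
Apply vowel harmony: oshshikhole → eshshikhele.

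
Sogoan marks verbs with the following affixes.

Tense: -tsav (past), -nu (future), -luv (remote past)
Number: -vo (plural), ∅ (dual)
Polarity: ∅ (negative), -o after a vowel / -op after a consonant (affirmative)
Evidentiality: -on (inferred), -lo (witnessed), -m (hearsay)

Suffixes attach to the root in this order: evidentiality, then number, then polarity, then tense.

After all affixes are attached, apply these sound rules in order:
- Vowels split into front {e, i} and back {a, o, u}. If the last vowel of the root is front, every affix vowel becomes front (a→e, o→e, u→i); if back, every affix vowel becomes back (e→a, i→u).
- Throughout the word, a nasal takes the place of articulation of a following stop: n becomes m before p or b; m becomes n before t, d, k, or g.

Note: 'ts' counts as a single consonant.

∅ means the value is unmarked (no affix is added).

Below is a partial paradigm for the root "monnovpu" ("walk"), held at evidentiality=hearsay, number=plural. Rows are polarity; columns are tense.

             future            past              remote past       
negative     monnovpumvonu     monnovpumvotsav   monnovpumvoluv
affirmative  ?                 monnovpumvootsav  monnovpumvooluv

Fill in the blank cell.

monnovpumvoonu

Attach evidentiality hearsay -m → monnovpum.
Attach number plural -vo → monnovpumvo.
Attach polarity affirmative -o (after vowel 'o') → monnovpumvoo.
Attach tense future -nu → monnovpumvoonu.
Vowel harmony: no change.
Nasal assimilation: no change.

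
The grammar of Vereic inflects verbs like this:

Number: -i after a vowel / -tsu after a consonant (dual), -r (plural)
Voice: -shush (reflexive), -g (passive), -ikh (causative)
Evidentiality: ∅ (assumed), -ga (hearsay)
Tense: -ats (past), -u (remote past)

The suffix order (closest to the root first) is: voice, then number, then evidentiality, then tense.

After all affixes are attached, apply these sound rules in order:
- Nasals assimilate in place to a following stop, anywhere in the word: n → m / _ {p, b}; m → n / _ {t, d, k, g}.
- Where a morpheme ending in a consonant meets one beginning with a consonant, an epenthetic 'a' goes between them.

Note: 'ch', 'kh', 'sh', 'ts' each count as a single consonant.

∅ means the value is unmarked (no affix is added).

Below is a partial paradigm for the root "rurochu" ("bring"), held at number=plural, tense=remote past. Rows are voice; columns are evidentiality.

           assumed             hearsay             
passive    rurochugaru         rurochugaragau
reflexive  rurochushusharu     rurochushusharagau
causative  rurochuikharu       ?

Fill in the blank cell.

Attach voice causative -ikh → rurochuikh.
Attach number plural -r → rurochuikhr.
Attach evidentiality hearsay -ga → rurochuikhrga.
Attach tense remote past -u → rurochuikhrgau.
Nasal assimilation: no change.
Apply epenthesis: rurochuikhrgau → rurochuikharagau.

rurochuikharagau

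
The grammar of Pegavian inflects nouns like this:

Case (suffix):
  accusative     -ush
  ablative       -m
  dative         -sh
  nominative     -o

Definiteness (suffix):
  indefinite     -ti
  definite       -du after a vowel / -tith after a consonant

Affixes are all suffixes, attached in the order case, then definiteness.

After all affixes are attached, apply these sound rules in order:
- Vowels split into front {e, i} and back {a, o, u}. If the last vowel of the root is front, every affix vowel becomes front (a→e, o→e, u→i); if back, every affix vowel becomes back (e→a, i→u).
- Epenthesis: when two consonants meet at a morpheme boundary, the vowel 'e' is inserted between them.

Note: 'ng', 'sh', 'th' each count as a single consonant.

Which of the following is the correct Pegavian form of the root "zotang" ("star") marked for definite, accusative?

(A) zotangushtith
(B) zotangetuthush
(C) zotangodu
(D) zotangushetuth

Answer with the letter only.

Attach case accusative -ush → zotangush.
Attach definiteness definite -tith (after consonant 'sh') → zotangushtith.
Apply vowel harmony: zotangushtith → zotangushtuth.
Apply epenthesis: zotangushtuth → zotangushetuth.
So the correct form is zotangushetuth, option (D).
(C) zotangodu is wrong: it uses nominative instead of accusative for case.
(A) zotangushtith is wrong: it fails to apply the sound rule(s).
(B) zotangetuthush is wrong: it has the affixes in the wrong order.

D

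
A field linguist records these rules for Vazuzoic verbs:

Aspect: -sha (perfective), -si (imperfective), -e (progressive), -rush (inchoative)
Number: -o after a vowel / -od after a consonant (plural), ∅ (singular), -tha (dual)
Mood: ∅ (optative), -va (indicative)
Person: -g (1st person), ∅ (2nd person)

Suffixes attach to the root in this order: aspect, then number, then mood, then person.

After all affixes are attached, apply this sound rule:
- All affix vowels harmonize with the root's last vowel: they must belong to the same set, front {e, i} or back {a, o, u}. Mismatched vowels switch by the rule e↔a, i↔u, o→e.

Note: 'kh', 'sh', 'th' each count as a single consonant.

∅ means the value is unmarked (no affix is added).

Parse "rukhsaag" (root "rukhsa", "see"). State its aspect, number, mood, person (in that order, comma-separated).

Segment: rukhsa-e-g.
aspect: -e → progressive.
number: ∅ → singular.
mood: ∅ → optative.
person: -g → 1st person.

progressive, singular, optative, 1st person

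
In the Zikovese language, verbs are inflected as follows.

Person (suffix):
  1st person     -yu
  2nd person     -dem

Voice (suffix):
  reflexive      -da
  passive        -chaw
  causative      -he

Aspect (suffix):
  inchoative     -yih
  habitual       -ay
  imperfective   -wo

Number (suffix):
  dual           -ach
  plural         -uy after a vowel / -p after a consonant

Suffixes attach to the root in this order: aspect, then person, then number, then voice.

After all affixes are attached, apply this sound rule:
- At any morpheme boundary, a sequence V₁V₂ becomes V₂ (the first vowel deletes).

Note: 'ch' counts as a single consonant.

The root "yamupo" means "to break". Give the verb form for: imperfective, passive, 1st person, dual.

yamupowoyachchaw

Attach aspect imperfective -wo → yamupowo.
Attach person 1st person -yu → yamupowoyu.
Attach number dual -ach → yamupowoyuach.
Attach voice passive -chaw → yamupowoyuachchaw.
Apply vowel deletion: yamupowoyuachchaw → yamupowoyachchaw.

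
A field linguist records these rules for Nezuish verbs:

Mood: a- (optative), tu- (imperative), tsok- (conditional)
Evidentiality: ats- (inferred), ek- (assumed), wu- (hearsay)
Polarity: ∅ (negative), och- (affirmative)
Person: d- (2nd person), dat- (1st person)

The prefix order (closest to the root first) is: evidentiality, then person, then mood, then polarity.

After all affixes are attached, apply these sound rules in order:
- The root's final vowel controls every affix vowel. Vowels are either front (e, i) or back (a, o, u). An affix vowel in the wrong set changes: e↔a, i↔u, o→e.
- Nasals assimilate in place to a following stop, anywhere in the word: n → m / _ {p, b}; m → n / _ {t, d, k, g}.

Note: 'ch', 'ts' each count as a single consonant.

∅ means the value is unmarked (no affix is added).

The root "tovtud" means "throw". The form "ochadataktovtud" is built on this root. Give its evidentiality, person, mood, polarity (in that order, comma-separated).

Segment: och-a-dat-ek-tovtud.
evidentiality: ek- → assumed.
person: dat- → 1st person.
mood: a- → optative.
polarity: och- → affirmative.

assumed, 1st person, optative, affirmative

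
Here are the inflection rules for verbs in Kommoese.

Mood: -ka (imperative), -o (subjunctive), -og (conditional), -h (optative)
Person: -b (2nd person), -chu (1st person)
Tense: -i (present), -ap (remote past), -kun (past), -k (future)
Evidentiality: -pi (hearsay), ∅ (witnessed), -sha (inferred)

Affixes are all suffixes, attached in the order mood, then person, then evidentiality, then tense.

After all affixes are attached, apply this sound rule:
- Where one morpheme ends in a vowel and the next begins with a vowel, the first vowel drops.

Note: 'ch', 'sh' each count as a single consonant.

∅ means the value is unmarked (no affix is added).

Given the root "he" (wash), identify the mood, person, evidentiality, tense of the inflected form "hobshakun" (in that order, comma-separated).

subjunctive, 2nd person, inferred, past

Segment: he-o-b-sha-kun.
mood: -o → subjunctive.
person: -b → 2nd person.
evidentiality: -sha → inferred.
tense: -kun → past.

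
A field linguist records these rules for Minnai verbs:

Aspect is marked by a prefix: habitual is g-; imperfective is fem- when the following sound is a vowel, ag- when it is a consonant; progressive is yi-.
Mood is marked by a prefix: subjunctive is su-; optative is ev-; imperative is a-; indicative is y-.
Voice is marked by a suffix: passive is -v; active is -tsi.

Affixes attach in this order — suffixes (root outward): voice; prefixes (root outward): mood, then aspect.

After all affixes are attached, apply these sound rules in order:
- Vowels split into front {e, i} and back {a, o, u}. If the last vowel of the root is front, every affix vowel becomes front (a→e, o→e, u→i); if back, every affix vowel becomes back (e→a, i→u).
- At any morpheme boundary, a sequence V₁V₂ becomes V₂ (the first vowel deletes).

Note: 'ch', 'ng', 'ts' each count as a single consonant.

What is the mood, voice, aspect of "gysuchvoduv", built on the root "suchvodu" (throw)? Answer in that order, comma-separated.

Segment: g-y-suchvodu-v.
mood: y- → indicative.
voice: -v → passive.
aspect: g- → habitual.

indicative, passive, habitual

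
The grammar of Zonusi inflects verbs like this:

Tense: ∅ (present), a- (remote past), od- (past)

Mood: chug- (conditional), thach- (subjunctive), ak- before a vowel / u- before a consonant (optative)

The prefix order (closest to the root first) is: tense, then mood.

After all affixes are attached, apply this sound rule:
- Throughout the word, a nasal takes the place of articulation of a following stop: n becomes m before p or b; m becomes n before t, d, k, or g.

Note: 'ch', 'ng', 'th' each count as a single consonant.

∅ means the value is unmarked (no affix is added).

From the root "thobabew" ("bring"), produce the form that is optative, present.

tense = present: zero marking, form stays thobabew.
Attach mood optative u- (before consonant 'th') → uthobabew.
Nasal assimilation: no change.

uthobabew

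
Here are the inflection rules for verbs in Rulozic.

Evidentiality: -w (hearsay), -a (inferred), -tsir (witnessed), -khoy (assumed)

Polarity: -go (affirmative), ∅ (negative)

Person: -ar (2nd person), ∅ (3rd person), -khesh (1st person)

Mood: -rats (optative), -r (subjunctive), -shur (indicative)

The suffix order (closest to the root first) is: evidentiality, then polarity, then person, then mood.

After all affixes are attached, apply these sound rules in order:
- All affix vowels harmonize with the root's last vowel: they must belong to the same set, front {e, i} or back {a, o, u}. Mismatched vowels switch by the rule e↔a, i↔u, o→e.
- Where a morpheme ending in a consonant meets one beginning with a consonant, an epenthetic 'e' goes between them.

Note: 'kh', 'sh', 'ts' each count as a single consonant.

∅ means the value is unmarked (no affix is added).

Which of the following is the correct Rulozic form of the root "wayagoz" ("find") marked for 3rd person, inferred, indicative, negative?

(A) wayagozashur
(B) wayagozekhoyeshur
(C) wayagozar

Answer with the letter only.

A

Attach evidentiality inferred -a → wayagoza.
polarity = negative: zero marking, form stays wayagoza.
person = 3rd person: zero marking, form stays wayagoza.
Attach mood indicative -shur → wayagozashur.
Vowel harmony: no change.
Epenthesis: no change.
So the correct form is wayagozashur, option (A).
(B) wayagozekhoyeshur is wrong: it uses assumed instead of inferred for evidentiality.
(C) wayagozar is wrong: it uses subjunctive instead of indicative for mood.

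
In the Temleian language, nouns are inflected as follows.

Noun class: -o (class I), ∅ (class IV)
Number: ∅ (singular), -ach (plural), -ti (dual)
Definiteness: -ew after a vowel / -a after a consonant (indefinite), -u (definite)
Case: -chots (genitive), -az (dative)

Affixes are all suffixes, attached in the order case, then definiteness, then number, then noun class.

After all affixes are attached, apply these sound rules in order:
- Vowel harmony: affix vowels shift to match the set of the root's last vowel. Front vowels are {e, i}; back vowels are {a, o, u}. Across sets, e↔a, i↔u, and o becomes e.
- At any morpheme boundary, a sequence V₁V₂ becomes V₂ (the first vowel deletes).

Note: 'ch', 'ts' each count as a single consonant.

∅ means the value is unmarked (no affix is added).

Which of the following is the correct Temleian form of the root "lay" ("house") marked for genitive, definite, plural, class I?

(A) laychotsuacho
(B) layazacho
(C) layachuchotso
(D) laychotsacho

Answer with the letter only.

Attach case genitive -chots → laychots.
Attach definiteness definite -u → laychotsu.
Attach number plural -ach → laychotsuach.
Attach noun class class I -o → laychotsuacho.
Vowel harmony: no change.
Apply vowel deletion: laychotsuacho → laychotsacho.
So the correct form is laychotsacho, option (D).
(B) layazacho is wrong: it uses dative instead of genitive for case.
(C) layachuchotso is wrong: it has the affixes in the wrong order.
(A) laychotsuacho is wrong: it fails to apply the sound rule(s).

D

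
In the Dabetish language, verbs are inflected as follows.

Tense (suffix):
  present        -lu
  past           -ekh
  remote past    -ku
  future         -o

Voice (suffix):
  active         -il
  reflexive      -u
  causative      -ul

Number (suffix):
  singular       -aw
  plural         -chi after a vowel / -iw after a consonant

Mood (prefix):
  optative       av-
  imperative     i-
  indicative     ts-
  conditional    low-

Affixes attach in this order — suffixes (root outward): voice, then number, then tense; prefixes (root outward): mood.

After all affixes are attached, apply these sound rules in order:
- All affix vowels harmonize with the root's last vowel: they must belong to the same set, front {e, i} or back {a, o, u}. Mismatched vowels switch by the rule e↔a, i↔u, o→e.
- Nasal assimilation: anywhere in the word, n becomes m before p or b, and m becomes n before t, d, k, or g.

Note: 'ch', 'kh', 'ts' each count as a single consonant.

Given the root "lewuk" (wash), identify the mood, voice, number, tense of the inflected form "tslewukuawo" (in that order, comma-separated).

indicative, reflexive, singular, future

Segment: ts-lewuk-u-aw-o.
mood: ts- → indicative.
voice: -u → reflexive.
number: -aw → singular.
tense: -o → future.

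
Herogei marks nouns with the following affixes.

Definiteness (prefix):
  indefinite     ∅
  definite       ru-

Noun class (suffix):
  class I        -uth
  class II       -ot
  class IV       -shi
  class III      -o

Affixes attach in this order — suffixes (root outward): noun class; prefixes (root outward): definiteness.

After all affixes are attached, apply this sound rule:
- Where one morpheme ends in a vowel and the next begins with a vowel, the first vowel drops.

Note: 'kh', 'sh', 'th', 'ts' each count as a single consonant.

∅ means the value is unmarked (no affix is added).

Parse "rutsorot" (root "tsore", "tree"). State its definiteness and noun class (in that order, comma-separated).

definite, class II

Segment: ru-tsore-ot.
definiteness: ru- → definite.
noun class: -ot → class II.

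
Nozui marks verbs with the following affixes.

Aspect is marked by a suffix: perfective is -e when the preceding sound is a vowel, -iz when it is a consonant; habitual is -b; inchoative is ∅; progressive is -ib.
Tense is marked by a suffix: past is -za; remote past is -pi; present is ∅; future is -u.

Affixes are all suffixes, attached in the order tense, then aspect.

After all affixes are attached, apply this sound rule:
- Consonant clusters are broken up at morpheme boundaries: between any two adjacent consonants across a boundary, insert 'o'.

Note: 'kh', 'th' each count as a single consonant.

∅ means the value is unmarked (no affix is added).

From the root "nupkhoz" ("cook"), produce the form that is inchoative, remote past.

Attach tense remote past -pi → nupkhozpi.
aspect = inchoative: zero marking, form stays nupkhozpi.
Apply epenthesis: nupkhozpi → nupkhozopi.

nupkhozopi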